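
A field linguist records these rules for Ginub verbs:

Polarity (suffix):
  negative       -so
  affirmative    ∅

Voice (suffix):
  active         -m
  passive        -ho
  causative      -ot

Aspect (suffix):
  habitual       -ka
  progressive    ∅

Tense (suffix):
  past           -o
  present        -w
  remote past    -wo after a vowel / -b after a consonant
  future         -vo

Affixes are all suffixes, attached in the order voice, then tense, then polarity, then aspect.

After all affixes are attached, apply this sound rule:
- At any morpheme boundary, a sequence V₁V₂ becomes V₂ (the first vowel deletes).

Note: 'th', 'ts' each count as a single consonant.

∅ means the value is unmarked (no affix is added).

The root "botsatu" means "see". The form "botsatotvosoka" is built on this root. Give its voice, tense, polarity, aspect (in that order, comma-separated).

causative, future, negative, habitual

Segment: botsatu-ot-vo-so-ka.
voice: -ot → causative.
tense: -vo → future.
polarity: -so → negative.
aspect: -ka → habitual.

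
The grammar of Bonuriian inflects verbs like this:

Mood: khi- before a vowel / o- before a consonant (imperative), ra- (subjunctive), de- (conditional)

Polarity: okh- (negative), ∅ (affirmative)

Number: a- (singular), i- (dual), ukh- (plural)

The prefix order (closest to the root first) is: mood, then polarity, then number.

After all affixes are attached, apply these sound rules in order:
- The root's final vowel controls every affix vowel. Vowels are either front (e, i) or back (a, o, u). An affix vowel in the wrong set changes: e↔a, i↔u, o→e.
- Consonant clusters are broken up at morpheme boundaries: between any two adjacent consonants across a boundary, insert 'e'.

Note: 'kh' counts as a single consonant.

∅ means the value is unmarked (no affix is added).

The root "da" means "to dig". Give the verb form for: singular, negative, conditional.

aokhedada

Attach mood conditional de- → deda.
Attach polarity negative okh- → okhdeda.
Attach number singular a- → aokhdeda.
Apply vowel harmony: aokhdeda → aokhdada.
Apply epenthesis: aokhdada → aokhedada.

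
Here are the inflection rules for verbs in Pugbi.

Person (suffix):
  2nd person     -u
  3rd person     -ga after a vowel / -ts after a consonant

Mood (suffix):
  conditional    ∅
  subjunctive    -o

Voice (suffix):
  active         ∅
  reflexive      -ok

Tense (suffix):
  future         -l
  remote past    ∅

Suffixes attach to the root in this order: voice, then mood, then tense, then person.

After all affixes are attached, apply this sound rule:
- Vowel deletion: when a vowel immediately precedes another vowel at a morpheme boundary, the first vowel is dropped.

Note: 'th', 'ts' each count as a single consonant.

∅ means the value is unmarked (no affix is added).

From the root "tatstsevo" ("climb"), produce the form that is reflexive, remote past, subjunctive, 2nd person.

Attach voice reflexive -ok → tatstsevook.
Attach mood subjunctive -o → tatstsevooko.
tense = remote past: zero marking, form stays tatstsevooko.
Attach person 2nd person -u → tatstsevookou.
Apply vowel deletion: tatstsevookou → tatstsevoku.

tatstsevoku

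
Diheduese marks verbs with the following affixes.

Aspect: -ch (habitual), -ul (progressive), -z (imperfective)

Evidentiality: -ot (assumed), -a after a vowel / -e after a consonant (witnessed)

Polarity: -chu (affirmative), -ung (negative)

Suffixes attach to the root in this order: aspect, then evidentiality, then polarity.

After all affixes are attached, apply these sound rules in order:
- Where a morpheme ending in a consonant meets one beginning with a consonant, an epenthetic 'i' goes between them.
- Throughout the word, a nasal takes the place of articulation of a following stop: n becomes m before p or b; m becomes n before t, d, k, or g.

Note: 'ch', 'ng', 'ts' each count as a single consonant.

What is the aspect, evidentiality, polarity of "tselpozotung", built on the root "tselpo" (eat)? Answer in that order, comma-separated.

imperfective, assumed, negative

Segment: tselpo-z-ot-ung.
aspect: -z → imperfective.
evidentiality: -ot → assumed.
polarity: -ung → negative.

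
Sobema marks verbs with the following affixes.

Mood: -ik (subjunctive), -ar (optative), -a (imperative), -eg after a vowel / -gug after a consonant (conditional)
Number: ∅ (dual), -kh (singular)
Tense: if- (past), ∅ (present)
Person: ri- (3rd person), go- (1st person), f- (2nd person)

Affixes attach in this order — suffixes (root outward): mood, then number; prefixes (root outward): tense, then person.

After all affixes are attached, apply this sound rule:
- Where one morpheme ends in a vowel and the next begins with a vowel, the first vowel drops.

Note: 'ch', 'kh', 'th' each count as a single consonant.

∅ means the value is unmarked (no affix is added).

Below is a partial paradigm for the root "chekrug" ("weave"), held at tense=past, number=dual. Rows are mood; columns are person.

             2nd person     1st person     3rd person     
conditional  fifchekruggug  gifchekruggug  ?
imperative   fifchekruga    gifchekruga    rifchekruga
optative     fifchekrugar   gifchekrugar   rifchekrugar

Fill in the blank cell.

Attach mood conditional -gug (after consonant 'g') → chekruggug.
Attach tense past if- → ifchekruggug.
number = dual: zero marking, form stays ifchekruggug.
Attach person 3rd person ri- → riifchekruggug.
Apply vowel deletion: riifchekruggug → rifchekruggug.

rifchekruggug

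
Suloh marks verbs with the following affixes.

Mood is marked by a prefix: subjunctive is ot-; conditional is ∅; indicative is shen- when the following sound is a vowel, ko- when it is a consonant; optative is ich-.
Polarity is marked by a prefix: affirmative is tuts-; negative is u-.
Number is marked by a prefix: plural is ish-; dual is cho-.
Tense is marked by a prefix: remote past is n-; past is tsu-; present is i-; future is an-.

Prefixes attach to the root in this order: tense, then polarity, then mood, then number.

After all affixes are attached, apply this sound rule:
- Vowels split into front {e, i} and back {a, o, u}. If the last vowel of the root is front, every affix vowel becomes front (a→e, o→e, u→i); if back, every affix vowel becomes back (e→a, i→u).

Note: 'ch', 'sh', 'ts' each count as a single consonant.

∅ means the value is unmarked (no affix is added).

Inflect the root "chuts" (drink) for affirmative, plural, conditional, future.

ushtutsanchuts

Attach tense future an- → anchuts.
Attach polarity affirmative tuts- → tutsanchuts.
mood = conditional: zero marking, form stays tutsanchuts.
Attach number plural ish- → ishtutsanchuts.
Apply vowel harmony: ishtutsanchuts → ushtutsanchuts.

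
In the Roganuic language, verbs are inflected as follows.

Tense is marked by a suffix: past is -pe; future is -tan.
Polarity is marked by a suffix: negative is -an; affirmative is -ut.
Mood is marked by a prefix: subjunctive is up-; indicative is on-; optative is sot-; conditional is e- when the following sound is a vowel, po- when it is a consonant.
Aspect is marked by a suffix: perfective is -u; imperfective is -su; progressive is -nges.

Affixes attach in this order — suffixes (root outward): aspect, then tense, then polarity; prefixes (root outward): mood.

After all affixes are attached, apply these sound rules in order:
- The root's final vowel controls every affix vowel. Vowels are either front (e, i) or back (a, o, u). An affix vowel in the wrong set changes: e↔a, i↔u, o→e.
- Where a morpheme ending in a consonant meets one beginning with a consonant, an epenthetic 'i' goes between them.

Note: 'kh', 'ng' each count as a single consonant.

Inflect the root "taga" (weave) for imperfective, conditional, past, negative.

potagasupaan

Attach mood conditional po- (before consonant 't') → potaga.
Attach aspect imperfective -su → potagasu.
Attach tense past -pe → potagasupe.
Attach polarity negative -an → potagasupean.
Apply vowel harmony: potagasupean → potagasupaan.
Epenthesis: no change.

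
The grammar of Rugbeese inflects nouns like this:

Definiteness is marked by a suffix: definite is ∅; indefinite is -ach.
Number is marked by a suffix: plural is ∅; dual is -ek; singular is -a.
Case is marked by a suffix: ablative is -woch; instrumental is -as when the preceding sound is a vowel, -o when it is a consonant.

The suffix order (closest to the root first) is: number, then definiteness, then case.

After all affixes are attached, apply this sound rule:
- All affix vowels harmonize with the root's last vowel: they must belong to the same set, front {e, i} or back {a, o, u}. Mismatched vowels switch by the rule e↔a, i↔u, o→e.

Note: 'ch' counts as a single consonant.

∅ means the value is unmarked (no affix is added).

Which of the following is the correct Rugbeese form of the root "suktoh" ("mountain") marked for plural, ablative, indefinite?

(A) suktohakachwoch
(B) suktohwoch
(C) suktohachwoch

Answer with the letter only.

C

number = plural: zero marking, form stays suktoh.
Attach definiteness indefinite -ach → suktohach.
Attach case ablative -woch → suktohachwoch.
Vowel harmony: no change.
So the correct form is suktohachwoch, option (C).
(A) suktohakachwoch is wrong: it uses dual instead of plural for number.
(B) suktohwoch is wrong: it uses definite instead of indefinite for definiteness.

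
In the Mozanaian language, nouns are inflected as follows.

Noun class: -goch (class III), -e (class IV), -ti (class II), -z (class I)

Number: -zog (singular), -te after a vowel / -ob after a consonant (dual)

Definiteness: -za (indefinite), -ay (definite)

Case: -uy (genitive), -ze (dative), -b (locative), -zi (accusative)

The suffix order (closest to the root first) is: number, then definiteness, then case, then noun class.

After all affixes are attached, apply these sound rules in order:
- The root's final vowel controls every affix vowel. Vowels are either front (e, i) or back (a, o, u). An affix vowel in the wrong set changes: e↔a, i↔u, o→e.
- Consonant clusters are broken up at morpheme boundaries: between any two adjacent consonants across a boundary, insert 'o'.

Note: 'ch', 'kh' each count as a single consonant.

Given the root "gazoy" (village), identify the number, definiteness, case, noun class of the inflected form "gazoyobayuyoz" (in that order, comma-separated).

Segment: gazoy-ob-ay-uy-z.
number: -te/ob → dual.
definiteness: -ay → definite.
case: -uy → genitive.
noun class: -z → class I.

dual, definite, genitive, class I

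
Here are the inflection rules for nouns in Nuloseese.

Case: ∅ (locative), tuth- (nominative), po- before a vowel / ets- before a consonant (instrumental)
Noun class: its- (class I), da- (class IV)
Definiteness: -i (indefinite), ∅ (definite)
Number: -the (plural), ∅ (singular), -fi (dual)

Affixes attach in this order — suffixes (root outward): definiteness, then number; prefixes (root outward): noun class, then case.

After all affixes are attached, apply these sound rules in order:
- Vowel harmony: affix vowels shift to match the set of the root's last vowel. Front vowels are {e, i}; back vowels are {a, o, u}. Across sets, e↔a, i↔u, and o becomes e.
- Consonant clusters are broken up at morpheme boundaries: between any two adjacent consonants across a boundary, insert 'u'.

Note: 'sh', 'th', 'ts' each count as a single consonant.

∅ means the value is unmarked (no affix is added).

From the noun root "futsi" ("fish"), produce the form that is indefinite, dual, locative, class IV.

Attach noun class class IV da- → dafutsi.
case = locative: zero marking, form stays dafutsi.
Attach definiteness indefinite -i → dafutsii.
Attach number dual -fi → dafutsiifi.
Apply vowel harmony: dafutsiifi → defutsiifi.
Epenthesis: no change.

defutsiifi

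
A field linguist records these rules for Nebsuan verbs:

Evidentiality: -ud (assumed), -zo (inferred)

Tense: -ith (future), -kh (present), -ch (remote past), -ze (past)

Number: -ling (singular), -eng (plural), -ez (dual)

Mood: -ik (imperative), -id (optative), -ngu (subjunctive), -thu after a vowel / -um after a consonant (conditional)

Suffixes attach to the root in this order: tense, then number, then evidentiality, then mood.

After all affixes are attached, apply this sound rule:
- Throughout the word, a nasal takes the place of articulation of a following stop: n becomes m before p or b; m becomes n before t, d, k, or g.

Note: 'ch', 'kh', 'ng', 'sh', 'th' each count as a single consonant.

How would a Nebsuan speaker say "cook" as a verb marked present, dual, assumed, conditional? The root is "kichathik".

kichathikkhezudum

Attach tense present -kh → kichathikkh.
Attach number dual -ez → kichathikkhez.
Attach evidentiality assumed -ud → kichathikkhezud.
Attach mood conditional -um (after consonant 'd') → kichathikkhezudum.
Nasal assimilation: no change.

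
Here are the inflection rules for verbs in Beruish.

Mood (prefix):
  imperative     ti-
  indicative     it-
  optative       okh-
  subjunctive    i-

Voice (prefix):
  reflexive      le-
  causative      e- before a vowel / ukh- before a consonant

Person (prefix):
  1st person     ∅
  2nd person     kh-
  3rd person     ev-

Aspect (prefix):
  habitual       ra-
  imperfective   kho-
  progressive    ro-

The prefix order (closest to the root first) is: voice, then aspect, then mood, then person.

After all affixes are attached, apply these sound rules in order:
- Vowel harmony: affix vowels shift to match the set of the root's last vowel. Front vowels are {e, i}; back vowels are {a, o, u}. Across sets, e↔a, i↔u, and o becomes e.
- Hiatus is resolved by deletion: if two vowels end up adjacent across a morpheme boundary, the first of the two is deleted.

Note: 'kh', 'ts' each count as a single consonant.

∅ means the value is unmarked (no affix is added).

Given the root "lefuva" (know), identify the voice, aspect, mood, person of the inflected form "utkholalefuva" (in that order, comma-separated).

reflexive, imperfective, indicative, 1st person

Segment: it-kho-le-lefuva.
voice: le- → reflexive.
aspect: kho- → imperfective.
mood: it- → indicative.
person: ∅ → 1st person.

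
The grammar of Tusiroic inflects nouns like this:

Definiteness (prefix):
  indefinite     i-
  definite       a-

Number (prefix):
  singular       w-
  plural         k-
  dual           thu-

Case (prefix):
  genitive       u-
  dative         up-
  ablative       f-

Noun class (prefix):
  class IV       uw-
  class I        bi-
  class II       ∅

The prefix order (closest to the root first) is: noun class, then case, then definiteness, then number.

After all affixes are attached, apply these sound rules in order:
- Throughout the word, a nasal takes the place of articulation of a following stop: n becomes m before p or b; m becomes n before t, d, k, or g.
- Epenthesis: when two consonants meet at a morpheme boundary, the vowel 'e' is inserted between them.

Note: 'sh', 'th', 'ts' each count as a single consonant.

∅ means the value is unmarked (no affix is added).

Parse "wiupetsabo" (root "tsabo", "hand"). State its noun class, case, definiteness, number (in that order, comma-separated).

Segment: w-i-up-tsabo.
noun class: ∅ → class II.
case: up- → dative.
definiteness: i- → indefinite.
number: w- → singular.

class II, dative, indefinite, singular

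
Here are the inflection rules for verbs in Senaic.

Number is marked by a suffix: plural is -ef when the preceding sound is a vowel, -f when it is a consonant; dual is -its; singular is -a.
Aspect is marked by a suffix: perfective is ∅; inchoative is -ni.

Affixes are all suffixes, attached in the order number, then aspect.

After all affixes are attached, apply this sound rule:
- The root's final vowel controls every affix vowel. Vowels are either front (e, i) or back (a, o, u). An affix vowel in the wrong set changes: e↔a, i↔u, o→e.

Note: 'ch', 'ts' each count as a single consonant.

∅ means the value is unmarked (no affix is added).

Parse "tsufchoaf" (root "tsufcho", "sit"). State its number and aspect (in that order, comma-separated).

Segment: tsufcho-ef.
number: -ef/f → plural.
aspect: ∅ → perfective.

plural, perfective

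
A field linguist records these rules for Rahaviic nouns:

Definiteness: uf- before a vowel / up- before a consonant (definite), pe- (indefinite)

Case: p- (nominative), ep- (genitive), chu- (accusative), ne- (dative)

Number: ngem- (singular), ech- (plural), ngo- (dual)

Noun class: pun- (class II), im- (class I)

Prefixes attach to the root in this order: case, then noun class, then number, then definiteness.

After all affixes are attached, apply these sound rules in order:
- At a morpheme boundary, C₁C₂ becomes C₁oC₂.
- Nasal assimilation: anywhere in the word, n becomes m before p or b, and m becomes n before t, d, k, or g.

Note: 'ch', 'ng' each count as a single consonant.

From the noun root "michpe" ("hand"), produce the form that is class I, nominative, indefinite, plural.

peechimopomichpe

Attach case nominative p- → pmichpe.
Attach noun class class I im- → impmichpe.
Attach number plural ech- → echimpmichpe.
Attach definiteness indefinite pe- → peechimpmichpe.
Apply epenthesis: peechimpmichpe → peechimopomichpe.
Nasal assimilation: no change.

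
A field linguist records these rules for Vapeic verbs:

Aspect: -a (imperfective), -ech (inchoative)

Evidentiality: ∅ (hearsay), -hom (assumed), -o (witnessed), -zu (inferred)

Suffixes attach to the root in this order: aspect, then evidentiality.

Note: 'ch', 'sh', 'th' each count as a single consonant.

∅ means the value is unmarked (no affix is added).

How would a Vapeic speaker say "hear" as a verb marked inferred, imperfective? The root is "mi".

Attach aspect imperfective -a → mia.
Attach evidentiality inferred -zu → miazu.

miazu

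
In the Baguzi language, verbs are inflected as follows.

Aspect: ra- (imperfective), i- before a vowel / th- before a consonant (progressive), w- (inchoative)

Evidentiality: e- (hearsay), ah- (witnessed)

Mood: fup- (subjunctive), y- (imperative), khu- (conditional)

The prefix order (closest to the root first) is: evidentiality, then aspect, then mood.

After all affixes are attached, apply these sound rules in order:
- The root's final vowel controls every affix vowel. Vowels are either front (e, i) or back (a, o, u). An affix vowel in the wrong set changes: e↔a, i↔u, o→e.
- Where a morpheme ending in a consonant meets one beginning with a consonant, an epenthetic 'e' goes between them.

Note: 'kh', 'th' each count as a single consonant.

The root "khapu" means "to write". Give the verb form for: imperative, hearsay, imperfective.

Attach evidentiality hearsay e- → ekhapu.
Attach aspect imperfective ra- → raekhapu.
Attach mood imperative y- → yraekhapu.
Apply vowel harmony: yraekhapu → yraakhapu.
Apply epenthesis: yraakhapu → yeraakhapu.

yeraakhapu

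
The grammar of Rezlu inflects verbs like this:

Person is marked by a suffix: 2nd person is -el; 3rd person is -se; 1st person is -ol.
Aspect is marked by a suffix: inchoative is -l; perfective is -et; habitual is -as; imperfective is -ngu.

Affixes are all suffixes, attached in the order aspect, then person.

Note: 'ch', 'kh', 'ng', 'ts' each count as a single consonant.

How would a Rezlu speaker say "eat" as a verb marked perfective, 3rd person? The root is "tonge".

tongeetse

Attach aspect perfective -et → tongeet.
Attach person 3rd person -se → tongeetse.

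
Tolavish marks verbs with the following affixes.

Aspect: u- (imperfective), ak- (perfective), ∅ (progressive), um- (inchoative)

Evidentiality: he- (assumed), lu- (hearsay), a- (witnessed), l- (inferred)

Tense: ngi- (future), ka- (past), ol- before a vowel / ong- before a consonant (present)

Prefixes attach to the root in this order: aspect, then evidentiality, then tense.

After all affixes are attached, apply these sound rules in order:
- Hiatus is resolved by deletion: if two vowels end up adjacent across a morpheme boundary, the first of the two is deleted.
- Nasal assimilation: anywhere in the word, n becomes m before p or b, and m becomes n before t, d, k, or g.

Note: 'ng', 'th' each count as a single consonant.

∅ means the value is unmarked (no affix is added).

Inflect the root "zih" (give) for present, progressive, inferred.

aspect = progressive: zero marking, form stays zih.
Attach evidentiality inferred l- → lzih.
Attach tense present ong- (before consonant 'l') → onglzih.
Vowel deletion: no change.
Nasal assimilation: no change.

onglzih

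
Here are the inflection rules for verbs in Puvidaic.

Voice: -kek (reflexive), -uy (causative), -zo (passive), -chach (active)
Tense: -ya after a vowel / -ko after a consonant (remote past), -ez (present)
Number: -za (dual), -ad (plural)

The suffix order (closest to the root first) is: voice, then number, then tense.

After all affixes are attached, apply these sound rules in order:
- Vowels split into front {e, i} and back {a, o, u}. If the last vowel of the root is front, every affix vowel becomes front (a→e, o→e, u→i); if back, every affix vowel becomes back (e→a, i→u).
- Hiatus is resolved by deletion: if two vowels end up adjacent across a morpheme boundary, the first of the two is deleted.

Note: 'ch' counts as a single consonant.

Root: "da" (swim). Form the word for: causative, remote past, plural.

duyadko

Attach voice causative -uy → dauy.
Attach number plural -ad → dauyad.
Attach tense remote past -ko (after consonant 'd') → dauyadko.
Vowel harmony: no change.
Apply vowel deletion: dauyadko → duyadko.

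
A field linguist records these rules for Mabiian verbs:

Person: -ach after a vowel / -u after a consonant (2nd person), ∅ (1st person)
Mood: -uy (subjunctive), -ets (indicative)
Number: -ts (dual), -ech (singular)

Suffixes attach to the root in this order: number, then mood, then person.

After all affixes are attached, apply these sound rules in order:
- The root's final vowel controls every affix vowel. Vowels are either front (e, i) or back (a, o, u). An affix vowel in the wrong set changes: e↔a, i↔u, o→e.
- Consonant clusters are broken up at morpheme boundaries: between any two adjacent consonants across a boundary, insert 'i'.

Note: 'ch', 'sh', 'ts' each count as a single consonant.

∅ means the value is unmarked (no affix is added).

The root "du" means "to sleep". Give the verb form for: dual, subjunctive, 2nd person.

dutsuyu

Attach number dual -ts → duts.
Attach mood subjunctive -uy → dutsuy.
Attach person 2nd person -u (after consonant 'y') → dutsuyu.
Vowel harmony: no change.
Epenthesis: no change.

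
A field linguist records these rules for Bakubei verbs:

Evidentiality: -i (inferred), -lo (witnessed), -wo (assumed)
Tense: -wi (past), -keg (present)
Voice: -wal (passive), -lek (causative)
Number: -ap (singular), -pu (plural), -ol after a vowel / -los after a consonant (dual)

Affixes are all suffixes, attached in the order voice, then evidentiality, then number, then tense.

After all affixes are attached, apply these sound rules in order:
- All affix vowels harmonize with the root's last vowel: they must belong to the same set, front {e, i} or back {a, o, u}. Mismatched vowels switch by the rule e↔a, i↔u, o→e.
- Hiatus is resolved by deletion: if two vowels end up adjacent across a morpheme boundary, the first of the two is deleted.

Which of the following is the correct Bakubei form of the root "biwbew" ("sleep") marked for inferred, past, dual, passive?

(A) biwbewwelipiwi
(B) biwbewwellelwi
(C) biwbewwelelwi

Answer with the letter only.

Attach voice passive -wal → biwbewwal.
Attach evidentiality inferred -i → biwbewwali.
Attach number dual -ol (after vowel 'i') → biwbewwaliol.
Attach tense past -wi → biwbewwaliolwi.
Apply vowel harmony: biwbewwaliolwi → biwbewwelielwi.
Apply vowel deletion: biwbewwelielwi → biwbewwelelwi.
So the correct form is biwbewwelelwi, option (C).
(A) biwbewwelipiwi is wrong: it uses plural instead of dual for number.
(B) biwbewwellelwi is wrong: it uses witnessed instead of inferred for evidentiality.

C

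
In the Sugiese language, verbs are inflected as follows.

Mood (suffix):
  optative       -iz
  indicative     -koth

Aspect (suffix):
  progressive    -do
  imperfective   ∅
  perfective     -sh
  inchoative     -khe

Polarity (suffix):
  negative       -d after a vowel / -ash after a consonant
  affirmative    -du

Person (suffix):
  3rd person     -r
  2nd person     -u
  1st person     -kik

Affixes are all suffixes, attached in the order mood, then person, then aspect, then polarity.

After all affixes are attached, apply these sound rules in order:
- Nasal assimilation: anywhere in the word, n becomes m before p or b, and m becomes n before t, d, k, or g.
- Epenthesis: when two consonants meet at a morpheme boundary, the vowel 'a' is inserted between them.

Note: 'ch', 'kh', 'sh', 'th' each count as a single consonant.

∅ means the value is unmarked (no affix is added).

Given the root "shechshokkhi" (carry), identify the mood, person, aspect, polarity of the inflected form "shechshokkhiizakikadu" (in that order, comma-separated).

optative, 1st person, imperfective, affirmative

Segment: shechshokkhi-iz-kik-du.
mood: -iz → optative.
person: -kik → 1st person.
aspect: ∅ → imperfective.
polarity: -du → affirmative.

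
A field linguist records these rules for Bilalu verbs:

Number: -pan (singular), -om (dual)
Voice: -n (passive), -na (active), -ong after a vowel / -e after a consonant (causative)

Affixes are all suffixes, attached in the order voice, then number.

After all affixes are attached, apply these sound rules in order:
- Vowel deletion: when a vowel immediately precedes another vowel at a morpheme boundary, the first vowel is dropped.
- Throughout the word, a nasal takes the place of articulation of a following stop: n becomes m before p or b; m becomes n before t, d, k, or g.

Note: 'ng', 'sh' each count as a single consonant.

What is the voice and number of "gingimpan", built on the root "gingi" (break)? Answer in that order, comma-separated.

Segment: gingi-n-pan.
voice: -n → passive.
number: -pan → singular.

passive, singular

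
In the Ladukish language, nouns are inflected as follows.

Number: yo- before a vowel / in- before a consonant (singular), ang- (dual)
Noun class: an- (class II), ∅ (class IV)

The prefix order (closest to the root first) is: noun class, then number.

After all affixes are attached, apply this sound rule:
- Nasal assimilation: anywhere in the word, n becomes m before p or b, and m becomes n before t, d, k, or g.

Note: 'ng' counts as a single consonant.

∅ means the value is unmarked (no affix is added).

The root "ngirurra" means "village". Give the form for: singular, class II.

yoanngirurra

Attach noun class class II an- → anngirurra.
Attach number singular yo- (before vowel 'a') → yoanngirurra.
Nasal assimilation: no change.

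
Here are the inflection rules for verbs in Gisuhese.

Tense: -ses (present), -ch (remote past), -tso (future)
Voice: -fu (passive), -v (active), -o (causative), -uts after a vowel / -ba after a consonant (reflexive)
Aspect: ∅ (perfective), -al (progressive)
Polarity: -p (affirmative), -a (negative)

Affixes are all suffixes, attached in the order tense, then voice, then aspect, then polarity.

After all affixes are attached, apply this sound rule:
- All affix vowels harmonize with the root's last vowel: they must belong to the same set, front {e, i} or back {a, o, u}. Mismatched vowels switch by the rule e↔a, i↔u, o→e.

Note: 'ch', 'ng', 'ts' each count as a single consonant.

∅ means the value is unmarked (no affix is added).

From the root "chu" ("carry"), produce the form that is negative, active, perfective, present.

Attach tense present -ses → chuses.
Attach voice active -v → chusesv.
aspect = perfective: zero marking, form stays chusesv.
Attach polarity negative -a → chusesva.
Apply vowel harmony: chusesva → chusasva.

chusasva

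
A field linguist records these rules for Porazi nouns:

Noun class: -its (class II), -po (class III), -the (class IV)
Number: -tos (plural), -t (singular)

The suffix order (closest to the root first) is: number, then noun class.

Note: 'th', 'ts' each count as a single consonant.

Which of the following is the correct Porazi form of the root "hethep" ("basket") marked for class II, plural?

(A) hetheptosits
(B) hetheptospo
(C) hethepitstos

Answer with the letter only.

Attach number plural -tos → hetheptos.
Attach noun class class II -its → hetheptosits.
So the correct form is hetheptosits, option (A).
(C) hethepitstos is wrong: it has the affixes in the wrong order.
(B) hetheptospo is wrong: it uses class III instead of class II for noun class.

A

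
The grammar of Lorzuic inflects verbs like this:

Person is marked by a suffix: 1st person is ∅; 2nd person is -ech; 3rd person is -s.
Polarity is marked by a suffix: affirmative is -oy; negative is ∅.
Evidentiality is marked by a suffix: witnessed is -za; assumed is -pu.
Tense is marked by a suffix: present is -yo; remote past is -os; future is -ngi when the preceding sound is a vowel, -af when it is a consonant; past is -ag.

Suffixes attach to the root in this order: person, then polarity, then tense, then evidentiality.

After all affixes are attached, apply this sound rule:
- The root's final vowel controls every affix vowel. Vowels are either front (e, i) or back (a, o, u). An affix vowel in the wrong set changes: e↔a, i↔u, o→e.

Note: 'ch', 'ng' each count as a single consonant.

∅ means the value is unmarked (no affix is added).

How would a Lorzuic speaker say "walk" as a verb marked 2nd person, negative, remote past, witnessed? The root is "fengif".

Attach person 2nd person -ech → fengifech.
polarity = negative: zero marking, form stays fengifech.
Attach tense remote past -os → fengifechos.
Attach evidentiality witnessed -za → fengifechosza.
Apply vowel harmony: fengifechosza → fengifechesze.

fengifechesze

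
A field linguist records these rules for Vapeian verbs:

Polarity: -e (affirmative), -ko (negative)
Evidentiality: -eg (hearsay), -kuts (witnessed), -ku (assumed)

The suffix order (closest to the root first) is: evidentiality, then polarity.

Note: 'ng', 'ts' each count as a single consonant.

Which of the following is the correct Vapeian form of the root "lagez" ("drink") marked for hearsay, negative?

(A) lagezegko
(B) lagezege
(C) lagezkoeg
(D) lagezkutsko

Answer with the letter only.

A

Attach evidentiality hearsay -eg → lagezeg.
Attach polarity negative -ko → lagezegko.
So the correct form is lagezegko, option (A).
(B) lagezege is wrong: it uses affirmative instead of negative for polarity.
(C) lagezkoeg is wrong: it has the affixes in the wrong order.
(D) lagezkutsko is wrong: it uses witnessed instead of hearsay for evidentiality.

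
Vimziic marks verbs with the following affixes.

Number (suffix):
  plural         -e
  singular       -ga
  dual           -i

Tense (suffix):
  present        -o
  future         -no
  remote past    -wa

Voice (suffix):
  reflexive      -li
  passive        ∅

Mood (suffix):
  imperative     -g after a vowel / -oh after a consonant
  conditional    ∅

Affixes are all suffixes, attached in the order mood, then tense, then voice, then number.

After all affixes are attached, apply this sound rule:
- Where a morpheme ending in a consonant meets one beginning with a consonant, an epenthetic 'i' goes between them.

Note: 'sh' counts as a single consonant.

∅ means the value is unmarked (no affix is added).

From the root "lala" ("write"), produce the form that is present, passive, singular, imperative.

Attach mood imperative -g (after vowel 'a') → lalag.
Attach tense present -o → lalago.
voice = passive: zero marking, form stays lalago.
Attach number singular -ga → lalagoga.
Epenthesis: no change.

lalagoga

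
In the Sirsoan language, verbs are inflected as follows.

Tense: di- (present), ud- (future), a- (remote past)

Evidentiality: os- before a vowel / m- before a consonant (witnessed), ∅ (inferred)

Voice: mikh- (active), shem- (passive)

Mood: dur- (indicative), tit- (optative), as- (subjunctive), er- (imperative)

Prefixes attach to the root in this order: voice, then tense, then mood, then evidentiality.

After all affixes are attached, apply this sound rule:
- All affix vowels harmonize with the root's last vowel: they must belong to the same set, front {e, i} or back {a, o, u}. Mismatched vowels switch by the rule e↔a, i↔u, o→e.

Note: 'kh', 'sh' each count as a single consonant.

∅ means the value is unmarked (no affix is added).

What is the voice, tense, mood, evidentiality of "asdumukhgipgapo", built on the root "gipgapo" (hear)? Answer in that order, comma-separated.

Segment: as-di-mikh-gipgapo.
voice: mikh- → active.
tense: di- → present.
mood: as- → subjunctive.
evidentiality: ∅ → inferred.

active, present, subjunctive, inferred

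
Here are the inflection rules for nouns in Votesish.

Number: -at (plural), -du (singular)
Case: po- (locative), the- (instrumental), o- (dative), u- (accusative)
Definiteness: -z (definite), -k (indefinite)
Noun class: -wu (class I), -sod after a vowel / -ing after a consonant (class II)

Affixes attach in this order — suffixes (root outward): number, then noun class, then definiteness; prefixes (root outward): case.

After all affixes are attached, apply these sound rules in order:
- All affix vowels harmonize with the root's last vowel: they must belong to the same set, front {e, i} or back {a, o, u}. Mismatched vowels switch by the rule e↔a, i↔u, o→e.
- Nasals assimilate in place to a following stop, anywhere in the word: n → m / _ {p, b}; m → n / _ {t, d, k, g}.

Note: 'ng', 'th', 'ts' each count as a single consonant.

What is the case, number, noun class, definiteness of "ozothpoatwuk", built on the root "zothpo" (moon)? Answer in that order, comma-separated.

dative, plural, class I, indefinite

Segment: o-zothpo-at-wu-k.
case: o- → dative.
number: -at → plural.
noun class: -wu → class I.
definiteness: -k → indefinite.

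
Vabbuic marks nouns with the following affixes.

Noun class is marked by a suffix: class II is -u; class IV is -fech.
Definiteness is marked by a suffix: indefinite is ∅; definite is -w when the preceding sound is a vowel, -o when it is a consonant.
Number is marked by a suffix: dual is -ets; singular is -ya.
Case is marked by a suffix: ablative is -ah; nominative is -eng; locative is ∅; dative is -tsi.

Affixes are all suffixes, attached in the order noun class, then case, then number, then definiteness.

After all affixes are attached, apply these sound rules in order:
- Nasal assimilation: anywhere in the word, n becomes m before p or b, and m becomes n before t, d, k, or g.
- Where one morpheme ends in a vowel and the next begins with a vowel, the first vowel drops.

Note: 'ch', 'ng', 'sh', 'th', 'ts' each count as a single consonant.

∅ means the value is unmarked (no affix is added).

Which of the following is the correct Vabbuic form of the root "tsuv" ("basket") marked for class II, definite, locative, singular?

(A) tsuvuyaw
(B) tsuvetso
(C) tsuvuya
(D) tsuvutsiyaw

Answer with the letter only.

A

Attach noun class class II -u → tsuvu.
case = locative: zero marking, form stays tsuvu.
Attach number singular -ya → tsuvuya.
Attach definiteness definite -w (after vowel 'a') → tsuvuyaw.
Nasal assimilation: no change.
Vowel deletion: no change.
So the correct form is tsuvuyaw, option (A).
(B) tsuvetso is wrong: it uses dual instead of singular for number.
(C) tsuvuya is wrong: it uses indefinite instead of definite for definiteness.
(D) tsuvutsiyaw is wrong: it uses dative instead of locative for case.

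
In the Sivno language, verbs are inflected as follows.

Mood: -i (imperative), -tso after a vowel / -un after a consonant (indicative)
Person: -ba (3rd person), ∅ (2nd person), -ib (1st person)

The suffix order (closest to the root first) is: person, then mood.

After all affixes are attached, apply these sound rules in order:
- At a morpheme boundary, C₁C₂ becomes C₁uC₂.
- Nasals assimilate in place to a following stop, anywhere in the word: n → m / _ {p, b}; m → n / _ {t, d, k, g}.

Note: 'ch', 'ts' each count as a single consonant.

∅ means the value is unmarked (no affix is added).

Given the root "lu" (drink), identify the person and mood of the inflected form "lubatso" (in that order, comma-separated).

Segment: lu-ba-tso.
person: -ba → 3rd person.
mood: -tso/un → indicative.

3rd person, indicative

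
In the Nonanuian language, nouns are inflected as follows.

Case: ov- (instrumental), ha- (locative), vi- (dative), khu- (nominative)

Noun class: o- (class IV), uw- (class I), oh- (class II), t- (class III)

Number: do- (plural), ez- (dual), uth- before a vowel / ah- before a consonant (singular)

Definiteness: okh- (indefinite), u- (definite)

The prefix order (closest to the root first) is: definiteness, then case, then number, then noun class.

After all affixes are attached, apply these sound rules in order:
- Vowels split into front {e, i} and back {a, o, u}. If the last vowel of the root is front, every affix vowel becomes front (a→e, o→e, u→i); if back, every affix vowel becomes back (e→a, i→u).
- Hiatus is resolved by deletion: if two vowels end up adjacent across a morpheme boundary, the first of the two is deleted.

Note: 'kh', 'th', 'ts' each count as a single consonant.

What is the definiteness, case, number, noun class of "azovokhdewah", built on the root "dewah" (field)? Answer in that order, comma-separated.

indefinite, instrumental, dual, class IV

Segment: o-ez-ov-okh-dewah.
definiteness: okh- → indefinite.
case: ov- → instrumental.
number: ez- → dual.
noun class: o- → class IV.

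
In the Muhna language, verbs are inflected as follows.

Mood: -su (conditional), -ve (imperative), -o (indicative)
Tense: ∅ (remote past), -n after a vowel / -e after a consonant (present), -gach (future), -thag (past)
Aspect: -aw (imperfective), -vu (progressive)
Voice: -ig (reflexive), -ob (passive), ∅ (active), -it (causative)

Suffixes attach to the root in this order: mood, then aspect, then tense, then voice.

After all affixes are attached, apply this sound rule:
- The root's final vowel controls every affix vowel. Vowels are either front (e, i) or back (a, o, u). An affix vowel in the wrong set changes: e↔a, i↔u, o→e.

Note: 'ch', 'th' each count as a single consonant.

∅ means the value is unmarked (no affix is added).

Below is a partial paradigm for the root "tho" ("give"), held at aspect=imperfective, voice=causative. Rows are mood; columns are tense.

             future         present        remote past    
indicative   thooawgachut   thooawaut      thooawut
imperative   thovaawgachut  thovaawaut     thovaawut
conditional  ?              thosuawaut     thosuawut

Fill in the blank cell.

Attach mood conditional -su → thosu.
Attach aspect imperfective -aw → thosuaw.
Attach tense future -gach → thosuawgach.
Attach voice causative -it → thosuawgachit.
Apply vowel harmony: thosuawgachit → thosuawgachut.

thosuawgachut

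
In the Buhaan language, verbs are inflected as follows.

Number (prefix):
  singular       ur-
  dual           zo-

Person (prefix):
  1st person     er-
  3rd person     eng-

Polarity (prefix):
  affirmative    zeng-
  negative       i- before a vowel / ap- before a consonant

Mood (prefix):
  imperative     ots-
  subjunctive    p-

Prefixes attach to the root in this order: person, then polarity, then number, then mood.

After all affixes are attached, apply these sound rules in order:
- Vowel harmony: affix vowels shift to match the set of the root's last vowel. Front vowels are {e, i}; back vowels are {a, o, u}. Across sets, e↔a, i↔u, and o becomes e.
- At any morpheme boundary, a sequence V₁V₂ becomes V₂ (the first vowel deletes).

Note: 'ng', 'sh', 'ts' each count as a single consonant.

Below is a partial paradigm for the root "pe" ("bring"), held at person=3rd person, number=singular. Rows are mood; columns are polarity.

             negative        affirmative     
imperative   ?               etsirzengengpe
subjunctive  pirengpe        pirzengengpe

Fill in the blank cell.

etsirengpe

Attach person 3rd person eng- → engpe.
Attach polarity negative i- (before vowel 'e') → iengpe.
Attach number singular ur- → uriengpe.
Attach mood imperative ots- → otsuriengpe.
Apply vowel harmony: otsuriengpe → etsiriengpe.
Apply vowel deletion: etsiriengpe → etsirengpe.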